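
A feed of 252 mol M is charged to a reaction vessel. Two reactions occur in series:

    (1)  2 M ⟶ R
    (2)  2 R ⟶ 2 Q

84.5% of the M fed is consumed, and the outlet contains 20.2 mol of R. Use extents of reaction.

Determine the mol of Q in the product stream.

86.3 mol

Conversion of M: M consumed = 2ξ₁ = 0.845 × 252 → ξ₁ = 106.5 mol.
R balance: n_R = 0 + 1ξ₁ − 2ξ₂ = 20.2 → ξ₂ = (1·106.5 − 20.2)/2 = 43.13 mol.
Outlet amounts (n = n₀ + Σ ν·ξ):
  M: 252 − 2(106.5) = 39.06
  R: 0 + 1(106.5) − 2(43.13) = 20.2
  Q: 0 + 2(43.13) = 86.27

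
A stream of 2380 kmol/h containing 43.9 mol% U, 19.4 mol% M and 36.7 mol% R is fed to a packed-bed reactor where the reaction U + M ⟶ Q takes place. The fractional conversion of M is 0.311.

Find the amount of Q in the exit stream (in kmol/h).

144 kmol/h

M reacted = 0.311 × 461.7 = 143.6 kmol/h; ν_M = −1, so ξ = 143.6/1 = 143.6 kmol/h.
Outlet amounts (n = n₀ + ν ξ):
  U: 1045 − 1(143.6) = 901.2
  M: 461.7 − 1(143.6) = 318.1
  Q: 0 + 1(143.6) = 143.6
  R: 873.5 (inert)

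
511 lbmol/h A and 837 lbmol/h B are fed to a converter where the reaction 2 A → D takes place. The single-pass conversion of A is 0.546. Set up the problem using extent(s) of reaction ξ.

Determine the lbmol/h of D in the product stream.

A reacted = 0.546 × 511 = 279 lbmol/h; ν_A = −2, so ξ = 279/2 = 139.5 lbmol/h.
Outlet amounts (n = n₀ + ν ξ):
  A: 511 − 2(139.5) = 232
  D: 0 + 1(139.5) = 139.5
  B: 837 (inert)

140 lbmol/h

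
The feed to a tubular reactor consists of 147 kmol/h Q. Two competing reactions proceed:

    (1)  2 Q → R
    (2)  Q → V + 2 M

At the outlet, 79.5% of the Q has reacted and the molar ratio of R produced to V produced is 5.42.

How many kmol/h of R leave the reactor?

53.5 kmol/h

Conversion of Q: Q consumed = 0.795 × 147 = 116.9 kmol/h = 2ξ₁ + 1ξ₂.
Selectivity: 1ξ₁ / (1ξ₂) = 5.42 → ξ₁ = 5.42 ξ₂.
Substitute: (2·5.42 + 1) ξ₂ = 116.9 → ξ₂ = 9.87 kmol/h, ξ₁ = 53.5 kmol/h.
Outlet amounts (n = n₀ + Σ ν·ξ):
  Q: 147 − 2(53.5) − 1(9.87) = 30.14
  R: 0 + 1(53.5) = 53.5
  V: 0 + 1(9.87) = 9.87
  M: 0 + 2(9.87) = 19.74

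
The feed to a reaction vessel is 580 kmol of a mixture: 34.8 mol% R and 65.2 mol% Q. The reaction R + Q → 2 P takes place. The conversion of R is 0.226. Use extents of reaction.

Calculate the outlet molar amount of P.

R reacted = 0.226 × 201.8 = 45.62 kmol; ν_R = −1, so ξ = 45.62/1 = 45.62 kmol.
Outlet amounts (n = n₀ + ν ξ):
  R: 201.8 − 1(45.62) = 156.2
  Q: 378.2 − 1(45.62) = 332.5
  P: 0 + 2(45.62) = 91.23

91.2 kmol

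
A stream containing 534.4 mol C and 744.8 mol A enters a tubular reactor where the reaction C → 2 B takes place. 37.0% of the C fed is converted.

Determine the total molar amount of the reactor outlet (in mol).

C reacted = 0.37 × 534.4 = 197.7 mol; ν_C = −1, so ξ = 197.7/1 = 197.7 mol.
Outlet amounts (n = n₀ + ν ξ):
  C: 534.4 − 1(197.7) = 336.7
  B: 0 + 2(197.7) = 395.5
  A: 744.8 (inert)
Total out = 336.7 + 395.5 + 744.8 = 1477 mol.

1480 mol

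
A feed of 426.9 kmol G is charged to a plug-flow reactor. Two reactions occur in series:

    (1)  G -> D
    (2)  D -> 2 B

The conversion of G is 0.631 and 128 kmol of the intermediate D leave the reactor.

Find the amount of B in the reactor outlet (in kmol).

283 kmol

Conversion of G: G consumed = 1ξ₁ = 0.631 × 426.9 → ξ₁ = 269.4 kmol.
D balance: n_D = 0 + 1ξ₁ − 1ξ₂ = 128 → ξ₂ = (1·269.4 − 128)/1 = 141.4 kmol.
Outlet amounts (n = n₀ + Σ ν·ξ):
  G: 426.9 − 1(269.4) = 157.5
  D: 0 + 1(269.4) − 1(141.4) = 128
  B: 0 + 2(141.4) = 282.7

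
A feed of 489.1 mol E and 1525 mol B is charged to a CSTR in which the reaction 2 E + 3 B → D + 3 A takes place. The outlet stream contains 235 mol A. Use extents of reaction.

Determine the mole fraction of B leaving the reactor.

0.666

For A: n = n₀ + 3ξ → 235 = 0 + 3ξ, giving ξ = 78.33 mol.
Outlet amounts (n = n₀ + ν ξ):
  E: 489.1 − 2(78.33) = 332.4
  B: 1525 − 3(78.33) = 1290
  D: 0 + 1(78.33) = 78.33
  A: 0 + 3(78.33) = 235
Total out = 1936 mol; y_B = 1290 / 1936 = 0.6664.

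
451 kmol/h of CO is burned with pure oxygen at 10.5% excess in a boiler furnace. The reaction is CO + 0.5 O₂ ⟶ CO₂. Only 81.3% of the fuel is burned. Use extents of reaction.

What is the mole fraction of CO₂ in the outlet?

0.709

Stoichiometric O₂ = 0.5 × 451 = 225.5 kmol/h; O₂ fed = 225.5 × 1.105 = 249.2 kmol/h.
Fuel reacted = 0.813 × 451 → ξ = 366.7 kmol/h.
Outlet (n = n₀ + ν ξ):
  CO: 451 − 1(366.7) = 84.34
  O₂: 249.2 − 0.5(366.7) = 65.85
  CO₂: 0 + 1(366.7) = 366.7
Total out = 516.8 kmol/h; y_CO₂ = 366.7 / 516.8 = 0.7094.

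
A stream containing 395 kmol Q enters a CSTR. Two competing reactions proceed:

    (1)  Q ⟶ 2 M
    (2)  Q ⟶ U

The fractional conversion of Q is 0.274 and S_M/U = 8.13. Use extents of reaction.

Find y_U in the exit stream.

0.0443

Conversion of Q: Q consumed = 0.274 × 395 = 108.2 kmol = 1ξ₁ + 1ξ₂.
Selectivity: 2ξ₁ / (1ξ₂) = 8.13 → ξ₁ = 4.065 ξ₂.
Substitute: (1·4.065 + 1) ξ₂ = 108.2 → ξ₂ = 21.37 kmol, ξ₁ = 86.86 kmol.
Outlet amounts (n = n₀ + Σ ν·ξ):
  Q: 395 − 1(86.86) − 1(21.37) = 286.8
  M: 0 + 2(86.86) = 173.7
  U: 0 + 1(21.37) = 21.37
Total out = 481.9 kmol; y_U = 21.37 / 481.9 = 0.04435.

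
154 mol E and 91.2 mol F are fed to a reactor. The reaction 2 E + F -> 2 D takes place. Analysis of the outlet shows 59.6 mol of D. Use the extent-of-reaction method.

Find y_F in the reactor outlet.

For D: n = n₀ + 2ξ → 59.6 = 0 + 2ξ, giving ξ = 29.8 mol.
Outlet amounts (n = n₀ + ν ξ):
  E: 154 − 2(29.8) = 94.4
  F: 91.2 − 1(29.8) = 61.4
  D: 0 + 2(29.8) = 59.6
Total out = 215.4 mol; y_F = 61.4 / 215.4 = 0.2851.

0.285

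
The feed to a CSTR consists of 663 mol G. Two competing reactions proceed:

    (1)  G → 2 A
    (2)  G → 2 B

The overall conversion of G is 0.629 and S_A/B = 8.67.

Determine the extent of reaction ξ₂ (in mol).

Conversion of G: G consumed = 0.629 × 663 = 417 mol = 1ξ₁ + 1ξ₂.
Selectivity: 2ξ₁ / (2ξ₂) = 8.67 → ξ₁ = 8.67 ξ₂.
Substitute: (1·8.67 + 1) ξ₂ = 417 → ξ₂ = 43.13 mol, ξ₁ = 373.9 mol.
Outlet amounts (n = n₀ + Σ ν·ξ):
  G: 663 − 1(373.9) − 1(43.13) = 246
  A: 0 + 2(373.9) = 747.8
  B: 0 + 2(43.13) = 86.25

ξ₂ = 43.1 mol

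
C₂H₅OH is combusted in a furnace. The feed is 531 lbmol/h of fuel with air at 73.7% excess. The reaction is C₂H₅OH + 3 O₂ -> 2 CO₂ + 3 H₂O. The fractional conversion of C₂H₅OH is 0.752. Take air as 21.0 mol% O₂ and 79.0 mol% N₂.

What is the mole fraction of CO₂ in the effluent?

0.0566

Stoichiometric O₂ = 3 × 531 = 1593 lbmol/h; O₂ fed = 1593 × 1.737 = 2767 lbmol/h.
N₂ fed = 2767 × 79/21 = 10410 lbmol/h.
Fuel reacted = 0.752 × 531 → ξ = 399.3 lbmol/h.
Outlet (n = n₀ + ν ξ):
  C₂H₅OH: 531 − 1(399.3) = 131.7
  O₂: 2767 − 3(399.3) = 1569
  N₂: 10410 (inert)
  CO₂: 0 + 2(399.3) = 798.6
  H₂O: 0 + 3(399.3) = 1198
Total out = 14110 lbmol/h; y_CO₂ = 798.6 / 14110 = 0.05661.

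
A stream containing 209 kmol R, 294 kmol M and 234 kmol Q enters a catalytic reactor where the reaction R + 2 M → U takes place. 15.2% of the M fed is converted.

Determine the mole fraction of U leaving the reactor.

0.0323

M reacted = 0.152 × 294 = 44.69 kmol; ν_M = −2, so ξ = 44.69/2 = 22.34 kmol.
Outlet amounts (n = n₀ + ν ξ):
  R: 209 − 1(22.34) = 186.7
  M: 294 − 2(22.34) = 249.3
  U: 0 + 1(22.34) = 22.34
  Q: 234 (inert)
Total out = 692.3 kmol; y_U = 22.34 / 692.3 = 0.03227.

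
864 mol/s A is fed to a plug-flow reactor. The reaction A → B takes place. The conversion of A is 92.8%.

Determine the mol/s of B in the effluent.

802 mol/s

A reacted = 0.928 × 864 = 801.8 mol/s; ν_A = −1, so ξ = 801.8/1 = 801.8 mol/s.
Outlet amounts (n = n₀ + ν ξ):
  A: 864 − 1(801.8) = 62.21
  B: 0 + 1(801.8) = 801.8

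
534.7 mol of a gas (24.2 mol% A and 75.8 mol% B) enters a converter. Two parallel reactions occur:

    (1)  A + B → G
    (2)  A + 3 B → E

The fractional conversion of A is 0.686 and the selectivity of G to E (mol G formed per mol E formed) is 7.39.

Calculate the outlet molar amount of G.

Conversion of A: A consumed = 0.686 × 129.4 = 88.77 mol = 1ξ₁ + 1ξ₂.
Selectivity: 1ξ₁ / (1ξ₂) = 7.39 → ξ₁ = 7.39 ξ₂.
Substitute: (1·7.39 + 1) ξ₂ = 88.77 → ξ₂ = 10.58 mol, ξ₁ = 78.19 mol.
Outlet amounts (n = n₀ + Σ ν·ξ):
  A: 129.4 − 1(78.19) − 1(10.58) = 40.63
  B: 405.3 − 1(78.19) − 3(10.58) = 295.4
  G: 0 + 1(78.19) = 78.19
  E: 0 + 1(10.58) = 10.58

78.2 mol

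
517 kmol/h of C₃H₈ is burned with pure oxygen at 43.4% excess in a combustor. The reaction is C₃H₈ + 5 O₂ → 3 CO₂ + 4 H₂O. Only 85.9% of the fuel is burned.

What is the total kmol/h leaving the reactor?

4670 kmol/h

Stoichiometric O₂ = 5 × 517 = 2585 kmol/h; O₂ fed = 2585 × 1.434 = 3707 kmol/h.
Fuel reacted = 0.859 × 517 → ξ = 444.1 kmol/h.
Outlet (n = n₀ + ν ξ):
  C₃H₈: 517 − 1(444.1) = 72.9
  O₂: 3707 − 5(444.1) = 1486
  CO₂: 0 + 3(444.1) = 1332
  H₂O: 0 + 4(444.1) = 1776
Total out = 72.9 + 1486 + 1332 + 1776 = 4668 kmol/h.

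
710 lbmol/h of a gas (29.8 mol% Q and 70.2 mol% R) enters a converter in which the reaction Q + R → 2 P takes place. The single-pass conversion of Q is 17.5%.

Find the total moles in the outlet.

710 lbmol/h

Q reacted = 0.175 × 211.6 = 37.03 lbmol/h; ν_Q = −1, so ξ = 37.03/1 = 37.03 lbmol/h.
Outlet amounts (n = n₀ + ν ξ):
  Q: 211.6 − 1(37.03) = 174.6
  R: 498.4 − 1(37.03) = 461.4
  P: 0 + 2(37.03) = 74.05
Total out = 174.6 + 461.4 + 74.05 = 710 lbmol/h.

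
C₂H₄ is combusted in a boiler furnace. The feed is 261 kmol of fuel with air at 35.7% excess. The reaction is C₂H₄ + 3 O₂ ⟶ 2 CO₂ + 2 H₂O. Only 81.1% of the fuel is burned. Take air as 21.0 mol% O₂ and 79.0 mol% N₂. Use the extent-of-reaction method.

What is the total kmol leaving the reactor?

Stoichiometric O₂ = 3 × 261 = 783 kmol; O₂ fed = 783 × 1.357 = 1063 kmol.
N₂ fed = 1063 × 79/21 = 3997 kmol.
Fuel reacted = 0.811 × 261 → ξ = 211.7 kmol.
Outlet (n = n₀ + ν ξ):
  C₂H₄: 261 − 1(211.7) = 49.33
  O₂: 1063 − 3(211.7) = 427.5
  N₂: 3997 (inert)
  CO₂: 0 + 2(211.7) = 423.3
  H₂O: 0 + 2(211.7) = 423.3
Total out = 49.33 + 427.5 + 3997 + 423.3 + 423.3 = 5321 kmol.

5320 kmol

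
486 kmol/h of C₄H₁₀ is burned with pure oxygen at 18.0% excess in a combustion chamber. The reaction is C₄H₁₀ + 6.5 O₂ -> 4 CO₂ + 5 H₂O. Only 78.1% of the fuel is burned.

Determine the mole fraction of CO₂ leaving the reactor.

Stoichiometric O₂ = 6.5 × 486 = 3159 kmol/h; O₂ fed = 3159 × 1.180 = 3728 kmol/h.
Fuel reacted = 0.781 × 486 → ξ = 379.6 kmol/h.
Outlet (n = n₀ + ν ξ):
  C₄H₁₀: 486 − 1(379.6) = 106.4
  O₂: 3728 − 6.5(379.6) = 1260
  CO₂: 0 + 4(379.6) = 1518
  H₂O: 0 + 5(379.6) = 1898
Total out = 4783 kmol/h; y_CO₂ = 1518 / 4783 = 0.3174.

0.317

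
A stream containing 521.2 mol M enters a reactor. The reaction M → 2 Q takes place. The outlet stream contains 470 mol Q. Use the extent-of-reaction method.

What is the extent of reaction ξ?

ξ = 235 mol

For Q: n = n₀ + 2ξ → 470 = 0 + 2ξ, giving ξ = 235 mol.
Outlet amounts (n = n₀ + ν ξ):
  M: 521.2 − 1(235) = 286.2
  Q: 0 + 2(235) = 470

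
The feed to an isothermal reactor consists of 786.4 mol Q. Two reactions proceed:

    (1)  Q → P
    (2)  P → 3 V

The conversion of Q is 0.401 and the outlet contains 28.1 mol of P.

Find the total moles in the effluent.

1360 mol

Conversion of Q: Q consumed = 1ξ₁ = 0.401 × 786.4 → ξ₁ = 315.3 mol.
P balance: n_P = 0 + 1ξ₁ − 1ξ₂ = 28.1 → ξ₂ = (1·315.3 − 28.1)/1 = 287.2 mol.
Outlet amounts (n = n₀ + Σ ν·ξ):
  Q: 786.4 − 1(315.3) = 471.1
  P: 0 + 1(315.3) − 1(287.2) = 28.1
  V: 0 + 3(287.2) = 861.7
Total out = 471.1 + 28.1 + 861.7 = 1361 mol.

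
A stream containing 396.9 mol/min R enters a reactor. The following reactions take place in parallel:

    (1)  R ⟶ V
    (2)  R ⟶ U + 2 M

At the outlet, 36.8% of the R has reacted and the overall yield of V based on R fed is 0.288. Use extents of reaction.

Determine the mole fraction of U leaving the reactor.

Yield of V: 1ξ₁ / 396.9 = 0.288 → ξ₁ = 114.3 mol/min.
Conversion of R: 1ξ₁ + 1ξ₂ = 0.368 × 396.9 = 146.1 → ξ₂ = 31.75 mol/min.
Outlet amounts (n = n₀ + Σ ν·ξ):
  R: 396.9 − 1(114.3) − 1(31.75) = 250.8
  V: 0 + 1(114.3) = 114.3
  U: 0 + 1(31.75) = 31.75
  M: 0 + 2(31.75) = 63.5
Total out = 460.4 mol/min; y_U = 31.75 / 460.4 = 0.06897.

0.069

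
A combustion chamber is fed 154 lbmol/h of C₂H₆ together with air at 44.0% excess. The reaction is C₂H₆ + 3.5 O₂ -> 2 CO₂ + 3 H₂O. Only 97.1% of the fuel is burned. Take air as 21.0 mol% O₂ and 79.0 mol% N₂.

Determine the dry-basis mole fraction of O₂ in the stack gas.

0.0727

Stoichiometric O₂ = 3.5 × 154 = 539 lbmol/h; O₂ fed = 539 × 1.440 = 776.2 lbmol/h.
N₂ fed = 776.2 × 79/21 = 2920 lbmol/h.
Fuel reacted = 0.971 × 154 → ξ = 149.5 lbmol/h.
Outlet (n = n₀ + ν ξ):
  C₂H₆: 154 − 1(149.5) = 4.466
  O₂: 776.2 − 3.5(149.5) = 252.8
  N₂: 2920 (inert)
  CO₂: 0 + 2(149.5) = 299.1
  H₂O: 0 + 3(149.5) = 448.6
Dry total = 3476 lbmol/h; y_O₂ (dry) = 252.8 / 3476 = 0.07272.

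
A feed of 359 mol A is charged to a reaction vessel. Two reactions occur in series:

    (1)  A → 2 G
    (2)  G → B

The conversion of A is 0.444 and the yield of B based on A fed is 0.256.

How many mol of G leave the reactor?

Conversion of A: A consumed = 1ξ₁ = 0.444 × 359 → ξ₁ = 159.4 mol.
Yield of B: 1ξ₂ / 359 = 0.256 → ξ₂ = 91.9 mol.
Outlet amounts (n = n₀ + Σ ν·ξ):
  A: 359 − 1(159.4) = 199.6
  G: 0 + 2(159.4) − 1(91.9) = 226.9
  B: 0 + 1(91.9) = 91.9

227 mol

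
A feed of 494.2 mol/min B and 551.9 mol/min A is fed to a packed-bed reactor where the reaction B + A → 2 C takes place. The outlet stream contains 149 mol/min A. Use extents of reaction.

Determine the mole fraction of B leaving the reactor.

0.0873

For A: n = n₀ − 1ξ → 149 = 551.9 − 1ξ, giving ξ = 402.9 mol/min.
Outlet amounts (n = n₀ + ν ξ):
  B: 494.2 − 1(402.9) = 91.3
  A: 551.9 − 1(402.9) = 149
  C: 0 + 2(402.9) = 805.8
Total out = 1046 mol/min; y_B = 91.3 / 1046 = 0.08728.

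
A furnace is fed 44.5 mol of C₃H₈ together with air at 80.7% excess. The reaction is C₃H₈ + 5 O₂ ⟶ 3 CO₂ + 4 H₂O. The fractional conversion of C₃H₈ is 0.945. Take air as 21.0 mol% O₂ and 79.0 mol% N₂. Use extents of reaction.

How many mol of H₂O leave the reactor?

168 mol

Stoichiometric O₂ = 5 × 44.5 = 222.5 mol; O₂ fed = 222.5 × 1.807 = 402.1 mol.
N₂ fed = 402.1 × 79/21 = 1513 mol.
Fuel reacted = 0.945 × 44.5 → ξ = 42.05 mol.
Outlet (n = n₀ + ν ξ):
  C₃H₈: 44.5 − 1(42.05) = 2.448
  O₂: 402.1 − 5(42.05) = 191.8
  N₂: 1513 (inert)
  CO₂: 0 + 3(42.05) = 126.2
  H₂O: 0 + 4(42.05) = 168.2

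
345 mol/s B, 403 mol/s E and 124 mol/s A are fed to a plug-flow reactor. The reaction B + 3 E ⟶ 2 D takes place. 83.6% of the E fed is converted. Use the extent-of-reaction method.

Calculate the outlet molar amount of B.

E reacted = 0.836 × 403 = 336.9 mol/s; ν_E = −3, so ξ = 336.9/3 = 112.3 mol/s.
Outlet amounts (n = n₀ + ν ξ):
  B: 345 − 1(112.3) = 232.7
  E: 403 − 3(112.3) = 66.09
  D: 0 + 2(112.3) = 224.6
  A: 124 (inert)

233 mol/s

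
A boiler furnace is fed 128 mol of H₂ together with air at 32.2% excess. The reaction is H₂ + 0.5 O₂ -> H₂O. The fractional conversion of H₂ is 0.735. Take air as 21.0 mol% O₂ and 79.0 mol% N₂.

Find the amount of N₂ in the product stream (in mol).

318 mol

Stoichiometric O₂ = 0.5 × 128 = 64 mol; O₂ fed = 64 × 1.322 = 84.61 mol.
N₂ fed = 84.61 × 79/21 = 318.3 mol.
Fuel reacted = 0.735 × 128 → ξ = 94.08 mol.
Outlet (n = n₀ + ν ξ):
  H₂: 128 − 1(94.08) = 33.92
  O₂: 84.61 − 0.5(94.08) = 37.57
  N₂: 318.3 (inert)
  H₂O: 0 + 1(94.08) = 94.08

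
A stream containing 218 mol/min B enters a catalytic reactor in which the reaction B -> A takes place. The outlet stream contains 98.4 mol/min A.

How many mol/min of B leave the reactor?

For A: n = n₀ + 1ξ → 98.4 = 0 + 1ξ, giving ξ = 98.4 mol/min.
Outlet amounts (n = n₀ + ν ξ):
  B: 218 − 1(98.4) = 119.6
  A: 0 + 1(98.4) = 98.4

120 mol/min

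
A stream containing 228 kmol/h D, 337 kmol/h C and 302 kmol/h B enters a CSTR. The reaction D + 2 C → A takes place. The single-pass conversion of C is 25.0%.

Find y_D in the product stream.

0.237

C reacted = 0.25 × 337 = 84.25 kmol/h; ν_C = −2, so ξ = 84.25/2 = 42.12 kmol/h.
Outlet amounts (n = n₀ + ν ξ):
  D: 228 − 1(42.12) = 185.9
  C: 337 − 2(42.12) = 252.8
  A: 0 + 1(42.12) = 42.12
  B: 302 (inert)
Total out = 782.8 kmol/h; y_D = 185.9 / 782.8 = 0.2375.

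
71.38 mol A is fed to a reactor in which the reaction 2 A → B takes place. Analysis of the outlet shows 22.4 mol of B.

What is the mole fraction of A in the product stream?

0.543

For B: n = n₀ + 1ξ → 22.4 = 0 + 1ξ, giving ξ = 22.4 mol.
Outlet amounts (n = n₀ + ν ξ):
  A: 71.38 − 2(22.4) = 26.58
  B: 0 + 1(22.4) = 22.4
Total out = 48.98 mol; y_A = 26.58 / 48.98 = 0.5427.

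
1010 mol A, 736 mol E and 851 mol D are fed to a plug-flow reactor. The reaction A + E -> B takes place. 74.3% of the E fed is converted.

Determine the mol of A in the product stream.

463 mol

E reacted = 0.743 × 736 = 546.8 mol; ν_E = −1, so ξ = 546.8/1 = 546.8 mol.
Outlet amounts (n = n₀ + ν ξ):
  A: 1010 − 1(546.8) = 463.2
  E: 736 − 1(546.8) = 189.2
  B: 0 + 1(546.8) = 546.8
  D: 851 (inert)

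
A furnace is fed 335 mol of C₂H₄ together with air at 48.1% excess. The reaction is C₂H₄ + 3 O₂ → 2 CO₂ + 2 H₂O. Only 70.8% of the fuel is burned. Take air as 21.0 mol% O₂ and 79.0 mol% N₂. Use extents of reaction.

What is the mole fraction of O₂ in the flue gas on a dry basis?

0.112

Stoichiometric O₂ = 3 × 335 = 1005 mol; O₂ fed = 1005 × 1.481 = 1488 mol.
N₂ fed = 1488 × 79/21 = 5599 mol.
Fuel reacted = 0.708 × 335 → ξ = 237.2 mol.
Outlet (n = n₀ + ν ξ):
  C₂H₄: 335 − 1(237.2) = 97.82
  O₂: 1488 − 3(237.2) = 776.9
  N₂: 5599 (inert)
  CO₂: 0 + 2(237.2) = 474.4
  H₂O: 0 + 2(237.2) = 474.4
Dry total = 6948 mol; y_O₂ (dry) = 776.9 / 6948 = 0.1118.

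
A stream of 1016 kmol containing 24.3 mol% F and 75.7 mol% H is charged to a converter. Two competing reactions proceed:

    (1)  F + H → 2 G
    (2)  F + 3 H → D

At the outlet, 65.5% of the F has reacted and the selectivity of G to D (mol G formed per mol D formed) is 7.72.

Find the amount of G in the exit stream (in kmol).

257 kmol

Conversion of F: F consumed = 0.655 × 246.9 = 161.7 kmol = 1ξ₁ + 1ξ₂.
Selectivity: 2ξ₁ / (1ξ₂) = 7.72 → ξ₁ = 3.86 ξ₂.
Substitute: (1·3.86 + 1) ξ₂ = 161.7 → ξ₂ = 33.27 kmol, ξ₁ = 128.4 kmol.
Outlet amounts (n = n₀ + Σ ν·ξ):
  F: 246.9 − 1(128.4) − 1(33.27) = 85.18
  H: 769.1 − 1(128.4) − 3(33.27) = 540.9
  G: 0 + 2(128.4) = 256.9
  D: 0 + 1(33.27) = 33.27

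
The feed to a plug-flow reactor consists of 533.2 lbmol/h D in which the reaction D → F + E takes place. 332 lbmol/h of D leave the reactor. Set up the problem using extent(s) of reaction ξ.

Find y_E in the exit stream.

0.274

For D: n = n₀ − 1ξ → 332 = 533.2 − 1ξ, giving ξ = 201.2 lbmol/h.
Outlet amounts (n = n₀ + ν ξ):
  D: 533.2 − 1(201.2) = 332
  F: 0 + 1(201.2) = 201.2
  E: 0 + 1(201.2) = 201.2
Total out = 734.4 lbmol/h; y_E = 201.2 / 734.4 = 0.274.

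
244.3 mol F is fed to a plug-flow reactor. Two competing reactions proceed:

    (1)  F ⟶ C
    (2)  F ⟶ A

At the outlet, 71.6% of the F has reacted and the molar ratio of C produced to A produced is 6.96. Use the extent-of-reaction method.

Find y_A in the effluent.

Conversion of F: F consumed = 0.716 × 244.3 = 174.9 mol = 1ξ₁ + 1ξ₂.
Selectivity: 1ξ₁ / (1ξ₂) = 6.96 → ξ₁ = 6.96 ξ₂.
Substitute: (1·6.96 + 1) ξ₂ = 174.9 → ξ₂ = 21.97 mol, ξ₁ = 152.9 mol.
Outlet amounts (n = n₀ + Σ ν·ξ):
  F: 244.3 − 1(152.9) − 1(21.97) = 69.38
  C: 0 + 1(152.9) = 152.9
  A: 0 + 1(21.97) = 21.97
Total out = 244.3 mol; y_A = 21.97 / 244.3 = 0.08995.

0.0899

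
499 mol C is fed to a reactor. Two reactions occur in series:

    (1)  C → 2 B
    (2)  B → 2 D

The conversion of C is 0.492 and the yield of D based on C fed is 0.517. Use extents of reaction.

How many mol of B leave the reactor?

Conversion of C: C consumed = 1ξ₁ = 0.492 × 499 → ξ₁ = 245.5 mol.
Yield of D: 2ξ₂ / 499 = 0.517 → ξ₂ = 129 mol.
Outlet amounts (n = n₀ + Σ ν·ξ):
  C: 499 − 1(245.5) = 253.5
  B: 0 + 2(245.5) − 1(129) = 362
  D: 0 + 2(129) = 258

362 mol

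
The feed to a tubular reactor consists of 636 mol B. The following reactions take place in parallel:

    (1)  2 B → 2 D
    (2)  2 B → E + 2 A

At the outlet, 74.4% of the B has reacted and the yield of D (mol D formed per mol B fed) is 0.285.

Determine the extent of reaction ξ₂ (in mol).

Yield of D: 2ξ₁ / 636 = 0.285 → ξ₁ = 90.63 mol.
Conversion of B: 2ξ₁ + 2ξ₂ = 0.744 × 636 = 473.2 → ξ₂ = 146 mol.
Outlet amounts (n = n₀ + Σ ν·ξ):
  B: 636 − 2(90.63) − 2(146) = 162.8
  D: 0 + 2(90.63) = 181.3
  E: 0 + 1(146) = 146
  A: 0 + 2(146) = 291.9

ξ₂ = 146 mol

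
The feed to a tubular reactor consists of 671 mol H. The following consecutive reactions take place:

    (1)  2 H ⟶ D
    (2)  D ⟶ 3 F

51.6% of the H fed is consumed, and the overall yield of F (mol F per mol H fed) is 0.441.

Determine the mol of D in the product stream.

Conversion of H: H consumed = 2ξ₁ = 0.516 × 671 → ξ₁ = 173.1 mol.
Yield of F: 3ξ₂ / 671 = 0.441 → ξ₂ = 98.64 mol.
Outlet amounts (n = n₀ + Σ ν·ξ):
  H: 671 − 2(173.1) = 324.8
  D: 0 + 1(173.1) − 1(98.64) = 74.48
  F: 0 + 3(98.64) = 295.9

74.5 mol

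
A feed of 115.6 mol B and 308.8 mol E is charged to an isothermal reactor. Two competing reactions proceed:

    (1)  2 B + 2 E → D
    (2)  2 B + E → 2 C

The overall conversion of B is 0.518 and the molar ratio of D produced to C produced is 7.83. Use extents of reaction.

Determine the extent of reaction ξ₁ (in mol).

ξ₁ = 28.1 mol

Conversion of B: B consumed = 0.518 × 115.6 = 59.88 mol = 2ξ₁ + 2ξ₂.
Selectivity: 1ξ₁ / (2ξ₂) = 7.83 → ξ₁ = 15.66 ξ₂.
Substitute: (2·15.66 + 2) ξ₂ = 59.88 → ξ₂ = 1.797 mol, ξ₁ = 28.14 mol.
Outlet amounts (n = n₀ + Σ ν·ξ):
  B: 115.6 − 2(28.14) − 2(1.797) = 55.72
  E: 308.8 − 2(28.14) − 1(1.797) = 250.7
  D: 0 + 1(28.14) = 28.14
  C: 0 + 2(1.797) = 3.594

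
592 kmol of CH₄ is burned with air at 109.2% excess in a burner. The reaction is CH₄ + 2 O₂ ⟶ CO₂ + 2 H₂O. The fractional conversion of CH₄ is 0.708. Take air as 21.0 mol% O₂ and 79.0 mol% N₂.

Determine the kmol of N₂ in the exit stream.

9320 kmol

Stoichiometric O₂ = 2 × 592 = 1184 kmol; O₂ fed = 1184 × 2.092 = 2477 kmol.
N₂ fed = 2477 × 79/21 = 9318 kmol.
Fuel reacted = 0.708 × 592 → ξ = 419.1 kmol.
Outlet (n = n₀ + ν ξ):
  CH₄: 592 − 1(419.1) = 172.9
  O₂: 2477 − 2(419.1) = 1639
  N₂: 9318 (inert)
  CO₂: 0 + 1(419.1) = 419.1
  H₂O: 0 + 2(419.1) = 838.3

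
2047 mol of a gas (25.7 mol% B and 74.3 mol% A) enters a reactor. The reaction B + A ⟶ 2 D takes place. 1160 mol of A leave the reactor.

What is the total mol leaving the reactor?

For A: n = n₀ − 1ξ → 1160 = 1521 − 1ξ, giving ξ = 360.9 mol.
Outlet amounts (n = n₀ + ν ξ):
  B: 526.1 − 1(360.9) = 165.2
  A: 1521 − 1(360.9) = 1160
  D: 0 + 2(360.9) = 721.8
Total out = 165.2 + 1160 + 721.8 = 2047 mol.

2050 mol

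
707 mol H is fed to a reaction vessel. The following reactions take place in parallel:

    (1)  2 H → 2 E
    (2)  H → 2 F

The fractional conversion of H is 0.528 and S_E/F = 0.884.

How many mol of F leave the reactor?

Conversion of H: H consumed = 0.528 × 707 = 373.3 mol = 2ξ₁ + 1ξ₂.
Selectivity: 2ξ₁ / (2ξ₂) = 0.884 → ξ₁ = 0.884 ξ₂.
Substitute: (2·0.884 + 1) ξ₂ = 373.3 → ξ₂ = 134.9 mol, ξ₁ = 119.2 mol.
Outlet amounts (n = n₀ + Σ ν·ξ):
  H: 707 − 2(119.2) − 1(134.9) = 333.7
  E: 0 + 2(119.2) = 238.4
  F: 0 + 2(134.9) = 269.7

270 mol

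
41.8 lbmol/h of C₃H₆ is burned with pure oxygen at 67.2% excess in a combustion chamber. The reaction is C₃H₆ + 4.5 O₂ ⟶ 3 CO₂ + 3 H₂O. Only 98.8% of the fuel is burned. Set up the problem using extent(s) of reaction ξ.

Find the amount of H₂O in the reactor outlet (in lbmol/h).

124 lbmol/h

Stoichiometric O₂ = 4.5 × 41.8 = 188.1 lbmol/h; O₂ fed = 188.1 × 1.672 = 314.5 lbmol/h.
Fuel reacted = 0.988 × 41.8 → ξ = 41.3 lbmol/h.
Outlet (n = n₀ + ν ξ):
  C₃H₆: 41.8 − 1(41.3) = 0.5016
  O₂: 314.5 − 4.5(41.3) = 128.7
  CO₂: 0 + 3(41.3) = 123.9
  H₂O: 0 + 3(41.3) = 123.9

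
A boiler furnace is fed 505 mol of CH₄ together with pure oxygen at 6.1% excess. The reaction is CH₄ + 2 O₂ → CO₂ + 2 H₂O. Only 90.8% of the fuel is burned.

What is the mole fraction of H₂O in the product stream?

0.582

Stoichiometric O₂ = 2 × 505 = 1010 mol; O₂ fed = 1010 × 1.061 = 1072 mol.
Fuel reacted = 0.908 × 505 → ξ = 458.5 mol.
Outlet (n = n₀ + ν ξ):
  CH₄: 505 − 1(458.5) = 46.46
  O₂: 1072 − 2(458.5) = 154.5
  CO₂: 0 + 1(458.5) = 458.5
  H₂O: 0 + 2(458.5) = 917.1
Total out = 1577 mol; y_H₂O = 917.1 / 1577 = 0.5817.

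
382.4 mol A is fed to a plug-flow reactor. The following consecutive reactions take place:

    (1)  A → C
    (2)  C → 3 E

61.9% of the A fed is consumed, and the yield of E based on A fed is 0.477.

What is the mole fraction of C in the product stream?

Conversion of A: A consumed = 1ξ₁ = 0.619 × 382.4 → ξ₁ = 236.7 mol.
Yield of E: 3ξ₂ / 382.4 = 0.477 → ξ₂ = 60.8 mol.
Outlet amounts (n = n₀ + Σ ν·ξ):
  A: 382.4 − 1(236.7) = 145.7
  C: 0 + 1(236.7) − 1(60.8) = 175.9
  E: 0 + 3(60.8) = 182.4
Total out = 504 mol; y_C = 175.9 / 504 = 0.349.

0.349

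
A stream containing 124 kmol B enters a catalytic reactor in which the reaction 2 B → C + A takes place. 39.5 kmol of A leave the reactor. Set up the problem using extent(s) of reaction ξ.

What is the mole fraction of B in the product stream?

0.363

For A: n = n₀ + 1ξ → 39.5 = 0 + 1ξ, giving ξ = 39.5 kmol.
Outlet amounts (n = n₀ + ν ξ):
  B: 124 − 2(39.5) = 45
  C: 0 + 1(39.5) = 39.5
  A: 0 + 1(39.5) = 39.5
Total out = 124 kmol; y_B = 45 / 124 = 0.3629.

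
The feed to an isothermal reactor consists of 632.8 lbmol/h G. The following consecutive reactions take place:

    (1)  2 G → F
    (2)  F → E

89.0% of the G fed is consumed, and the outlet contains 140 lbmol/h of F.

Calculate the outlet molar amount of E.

142 lbmol/h

Conversion of G: G consumed = 2ξ₁ = 0.89 × 632.8 → ξ₁ = 281.6 lbmol/h.
F balance: n_F = 0 + 1ξ₁ − 1ξ₂ = 140 → ξ₂ = (1·281.6 − 140)/1 = 141.6 lbmol/h.
Outlet amounts (n = n₀ + Σ ν·ξ):
  G: 632.8 − 2(281.6) = 69.61
  F: 0 + 1(281.6) − 1(141.6) = 140
  E: 0 + 1(141.6) = 141.6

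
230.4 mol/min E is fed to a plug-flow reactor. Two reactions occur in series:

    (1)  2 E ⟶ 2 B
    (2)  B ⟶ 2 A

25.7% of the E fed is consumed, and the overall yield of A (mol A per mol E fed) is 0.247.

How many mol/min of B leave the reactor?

Conversion of E: E consumed = 2ξ₁ = 0.257 × 230.4 → ξ₁ = 29.61 mol/min.
Yield of A: 2ξ₂ / 230.4 = 0.247 → ξ₂ = 28.45 mol/min.
Outlet amounts (n = n₀ + Σ ν·ξ):
  E: 230.4 − 2(29.61) = 171.2
  B: 0 + 2(29.61) − 1(28.45) = 30.76
  A: 0 + 2(28.45) = 56.91

30.8 mol/min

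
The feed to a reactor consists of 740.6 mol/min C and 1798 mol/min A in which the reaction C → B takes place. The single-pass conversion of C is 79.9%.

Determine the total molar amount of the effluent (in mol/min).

2540 mol/min

C reacted = 0.799 × 740.6 = 591.7 mol/min; ν_C = −1, so ξ = 591.7/1 = 591.7 mol/min.
Outlet amounts (n = n₀ + ν ξ):
  C: 740.6 − 1(591.7) = 148.9
  B: 0 + 1(591.7) = 591.7
  A: 1798 (inert)
Total out = 148.9 + 591.7 + 1798 = 2539 mol/min.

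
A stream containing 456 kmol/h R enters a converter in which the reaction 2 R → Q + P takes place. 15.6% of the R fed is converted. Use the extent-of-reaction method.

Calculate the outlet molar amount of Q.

35.6 kmol/h

R reacted = 0.156 × 456 = 71.14 kmol/h; ν_R = −2, so ξ = 71.14/2 = 35.57 kmol/h.
Outlet amounts (n = n₀ + ν ξ):
  R: 456 − 2(35.57) = 384.9
  Q: 0 + 1(35.57) = 35.57
  P: 0 + 1(35.57) = 35.57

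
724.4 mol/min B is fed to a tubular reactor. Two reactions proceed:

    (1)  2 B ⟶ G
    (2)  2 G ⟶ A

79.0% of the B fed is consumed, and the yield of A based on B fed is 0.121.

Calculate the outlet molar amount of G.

111 mol/min

Conversion of B: B consumed = 2ξ₁ = 0.79 × 724.4 → ξ₁ = 286.1 mol/min.
Yield of A: 1ξ₂ / 724.4 = 0.121 → ξ₂ = 87.65 mol/min.
Outlet amounts (n = n₀ + Σ ν·ξ):
  B: 724.4 − 2(286.1) = 152.1
  G: 0 + 1(286.1) − 2(87.65) = 110.8
  A: 0 + 1(87.65) = 87.65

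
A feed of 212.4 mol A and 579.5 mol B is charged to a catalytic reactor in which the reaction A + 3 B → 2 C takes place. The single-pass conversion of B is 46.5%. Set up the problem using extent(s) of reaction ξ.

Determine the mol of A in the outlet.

B reacted = 0.465 × 579.5 = 269.5 mol; ν_B = −3, so ξ = 269.5/3 = 89.82 mol.
Outlet amounts (n = n₀ + ν ξ):
  A: 212.4 − 1(89.82) = 122.6
  B: 579.5 − 3(89.82) = 310
  C: 0 + 2(89.82) = 179.6

123 mol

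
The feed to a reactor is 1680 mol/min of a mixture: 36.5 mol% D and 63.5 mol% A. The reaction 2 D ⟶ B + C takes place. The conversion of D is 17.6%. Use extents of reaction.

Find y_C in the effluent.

0.0321

D reacted = 0.176 × 613.2 = 107.9 mol/min; ν_D = −2, so ξ = 107.9/2 = 53.96 mol/min.
Outlet amounts (n = n₀ + ν ξ):
  D: 613.2 − 2(53.96) = 505.3
  B: 0 + 1(53.96) = 53.96
  C: 0 + 1(53.96) = 53.96
  A: 1067 (inert)
Total out = 1680 mol/min; y_C = 53.96 / 1680 = 0.03212.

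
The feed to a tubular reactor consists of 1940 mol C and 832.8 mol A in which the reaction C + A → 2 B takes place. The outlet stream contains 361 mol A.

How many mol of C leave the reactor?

1470 mol

For A: n = n₀ − 1ξ → 361 = 832.8 − 1ξ, giving ξ = 471.8 mol.
Outlet amounts (n = n₀ + ν ξ):
  C: 1940 − 1(471.8) = 1468
  A: 832.8 − 1(471.8) = 361
  B: 0 + 2(471.8) = 943.6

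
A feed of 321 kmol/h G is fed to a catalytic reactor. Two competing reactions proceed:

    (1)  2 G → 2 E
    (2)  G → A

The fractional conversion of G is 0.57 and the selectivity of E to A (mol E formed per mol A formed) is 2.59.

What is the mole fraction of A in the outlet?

Conversion of G: G consumed = 0.57 × 321 = 183 kmol/h = 2ξ₁ + 1ξ₂.
Selectivity: 2ξ₁ / (1ξ₂) = 2.59 → ξ₁ = 1.295 ξ₂.
Substitute: (2·1.295 + 1) ξ₂ = 183 → ξ₂ = 50.97 kmol/h, ξ₁ = 66 kmol/h.
Outlet amounts (n = n₀ + Σ ν·ξ):
  G: 321 − 2(66) − 1(50.97) = 138
  E: 0 + 2(66) = 132
  A: 0 + 1(50.97) = 50.97
Total out = 321 kmol/h; y_A = 50.97 / 321 = 0.1588.

0.159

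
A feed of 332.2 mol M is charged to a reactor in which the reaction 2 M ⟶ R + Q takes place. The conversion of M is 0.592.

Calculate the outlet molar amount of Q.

M reacted = 0.592 × 332.2 = 196.7 mol; ν_M = −2, so ξ = 196.7/2 = 98.33 mol.
Outlet amounts (n = n₀ + ν ξ):
  M: 332.2 − 2(98.33) = 135.5
  R: 0 + 1(98.33) = 98.33
  Q: 0 + 1(98.33) = 98.33

98.3 mol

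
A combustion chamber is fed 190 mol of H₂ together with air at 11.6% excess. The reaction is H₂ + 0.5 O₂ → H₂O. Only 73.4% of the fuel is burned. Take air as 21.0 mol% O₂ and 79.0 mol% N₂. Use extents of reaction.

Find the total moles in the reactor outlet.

Stoichiometric O₂ = 0.5 × 190 = 95 mol; O₂ fed = 95 × 1.116 = 106 mol.
N₂ fed = 106 × 79/21 = 398.8 mol.
Fuel reacted = 0.734 × 190 → ξ = 139.5 mol.
Outlet (n = n₀ + ν ξ):
  H₂: 190 − 1(139.5) = 50.54
  O₂: 106 − 0.5(139.5) = 36.29
  N₂: 398.8 (inert)
  H₂O: 0 + 1(139.5) = 139.5
Total out = 50.54 + 36.29 + 398.8 + 139.5 = 625.1 mol.

625 mol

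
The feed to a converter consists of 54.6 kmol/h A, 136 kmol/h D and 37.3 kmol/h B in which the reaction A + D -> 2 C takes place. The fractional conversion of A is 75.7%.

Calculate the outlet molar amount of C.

82.7 kmol/h

A reacted = 0.757 × 54.6 = 41.33 kmol/h; ν_A = −1, so ξ = 41.33/1 = 41.33 kmol/h.
Outlet amounts (n = n₀ + ν ξ):
  A: 54.6 − 1(41.33) = 13.27
  D: 136 − 1(41.33) = 94.67
  C: 0 + 2(41.33) = 82.66
  B: 37.3 (inert)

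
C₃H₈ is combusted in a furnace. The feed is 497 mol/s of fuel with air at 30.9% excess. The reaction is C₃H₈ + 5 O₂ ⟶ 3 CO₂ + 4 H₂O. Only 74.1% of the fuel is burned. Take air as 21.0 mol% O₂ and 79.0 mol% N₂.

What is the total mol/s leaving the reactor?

Stoichiometric O₂ = 5 × 497 = 2485 mol/s; O₂ fed = 2485 × 1.309 = 3253 mol/s.
N₂ fed = 3253 × 79/21 = 12240 mol/s.
Fuel reacted = 0.741 × 497 → ξ = 368.3 mol/s.
Outlet (n = n₀ + ν ξ):
  C₃H₈: 497 − 1(368.3) = 128.7
  O₂: 3253 − 5(368.3) = 1411
  N₂: 12240 (inert)
  CO₂: 0 + 3(368.3) = 1105
  H₂O: 0 + 4(368.3) = 1473
Total out = 128.7 + 1411 + 12240 + 1105 + 1473 = 16360 mol/s.

16400 mol/s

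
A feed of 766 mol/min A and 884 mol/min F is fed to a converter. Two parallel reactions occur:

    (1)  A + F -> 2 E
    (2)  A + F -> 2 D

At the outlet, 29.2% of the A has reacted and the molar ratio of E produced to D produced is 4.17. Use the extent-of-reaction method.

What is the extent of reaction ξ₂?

ξ₂ = 43.3 mol/min

Conversion of A: A consumed = 0.292 × 766 = 223.7 mol/min = 1ξ₁ + 1ξ₂.
Selectivity: 2ξ₁ / (2ξ₂) = 4.17 → ξ₁ = 4.17 ξ₂.
Substitute: (1·4.17 + 1) ξ₂ = 223.7 → ξ₂ = 43.26 mol/min, ξ₁ = 180.4 mol/min.
Outlet amounts (n = n₀ + Σ ν·ξ):
  A: 766 − 1(180.4) − 1(43.26) = 542.3
  F: 884 − 1(180.4) − 1(43.26) = 660.3
  E: 0 + 2(180.4) = 360.8
  D: 0 + 2(43.26) = 86.53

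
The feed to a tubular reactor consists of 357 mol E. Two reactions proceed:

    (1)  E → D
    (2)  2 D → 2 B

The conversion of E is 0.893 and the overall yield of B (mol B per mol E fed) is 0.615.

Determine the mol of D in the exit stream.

Conversion of E: E consumed = 1ξ₁ = 0.893 × 357 → ξ₁ = 318.8 mol.
Yield of B: 2ξ₂ / 357 = 0.615 → ξ₂ = 109.8 mol.
Outlet amounts (n = n₀ + Σ ν·ξ):
  E: 357 − 1(318.8) = 38.2
  D: 0 + 1(318.8) − 2(109.8) = 99.25
  B: 0 + 2(109.8) = 219.6

99.2 mol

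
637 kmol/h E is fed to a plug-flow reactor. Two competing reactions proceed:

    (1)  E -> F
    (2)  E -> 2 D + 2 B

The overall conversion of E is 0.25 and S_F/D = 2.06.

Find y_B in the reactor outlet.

0.0852

Conversion of E: E consumed = 0.25 × 637 = 159.2 kmol/h = 1ξ₁ + 1ξ₂.
Selectivity: 1ξ₁ / (2ξ₂) = 2.06 → ξ₁ = 4.12 ξ₂.
Substitute: (1·4.12 + 1) ξ₂ = 159.2 → ξ₂ = 31.1 kmol/h, ξ₁ = 128.1 kmol/h.
Outlet amounts (n = n₀ + Σ ν·ξ):
  E: 637 − 1(128.1) − 1(31.1) = 477.8
  F: 0 + 1(128.1) = 128.1
  D: 0 + 2(31.1) = 62.21
  B: 0 + 2(31.1) = 62.21
Total out = 730.3 kmol/h; y_B = 62.21 / 730.3 = 0.08518.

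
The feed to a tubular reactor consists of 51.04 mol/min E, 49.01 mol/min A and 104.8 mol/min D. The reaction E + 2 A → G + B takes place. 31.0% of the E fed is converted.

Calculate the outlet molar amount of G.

E reacted = 0.31 × 51.04 = 15.82 mol/min; ν_E = −1, so ξ = 15.82/1 = 15.82 mol/min.
Outlet amounts (n = n₀ + ν ξ):
  E: 51.04 − 1(15.82) = 35.22
  A: 49.01 − 2(15.82) = 17.37
  G: 0 + 1(15.82) = 15.82
  B: 0 + 1(15.82) = 15.82
  D: 104.8 (inert)

15.8 mol/min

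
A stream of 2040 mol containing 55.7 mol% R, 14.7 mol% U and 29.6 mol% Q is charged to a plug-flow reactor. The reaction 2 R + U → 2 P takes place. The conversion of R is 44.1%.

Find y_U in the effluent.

0.0276

R reacted = 0.441 × 1136 = 501.1 mol; ν_R = −2, so ξ = 501.1/2 = 250.5 mol.
Outlet amounts (n = n₀ + ν ξ):
  R: 1136 − 2(250.5) = 635.2
  U: 299.9 − 1(250.5) = 49.33
  P: 0 + 2(250.5) = 501.1
  Q: 603.8 (inert)
Total out = 1789 mol; y_U = 49.33 / 1789 = 0.02757.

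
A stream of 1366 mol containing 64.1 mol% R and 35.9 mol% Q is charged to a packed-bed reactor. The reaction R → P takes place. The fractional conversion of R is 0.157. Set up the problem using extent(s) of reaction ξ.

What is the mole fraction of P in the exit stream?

0.101

R reacted = 0.157 × 875.6 = 137.5 mol; ν_R = −1, so ξ = 137.5/1 = 137.5 mol.
Outlet amounts (n = n₀ + ν ξ):
  R: 875.6 − 1(137.5) = 738.1
  P: 0 + 1(137.5) = 137.5
  Q: 490.4 (inert)
Total out = 1366 mol; y_P = 137.5 / 1366 = 0.1006.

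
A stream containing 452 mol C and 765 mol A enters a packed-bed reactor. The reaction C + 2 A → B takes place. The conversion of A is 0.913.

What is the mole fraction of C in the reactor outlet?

0.198

A reacted = 0.913 × 765 = 698.4 mol; ν_A = −2, so ξ = 698.4/2 = 349.2 mol.
Outlet amounts (n = n₀ + ν ξ):
  C: 452 − 1(349.2) = 102.8
  A: 765 − 2(349.2) = 66.55
  B: 0 + 1(349.2) = 349.2
Total out = 518.6 mol; y_C = 102.8 / 518.6 = 0.1982.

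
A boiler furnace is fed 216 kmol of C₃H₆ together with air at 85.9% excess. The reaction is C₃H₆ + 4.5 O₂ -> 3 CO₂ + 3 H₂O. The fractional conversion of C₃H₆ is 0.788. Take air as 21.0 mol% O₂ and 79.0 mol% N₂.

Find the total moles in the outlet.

Stoichiometric O₂ = 4.5 × 216 = 972 kmol; O₂ fed = 972 × 1.859 = 1807 kmol.
N₂ fed = 1807 × 79/21 = 6798 kmol.
Fuel reacted = 0.788 × 216 → ξ = 170.2 kmol.
Outlet (n = n₀ + ν ξ):
  C₃H₆: 216 − 1(170.2) = 45.79
  O₂: 1807 − 4.5(170.2) = 1041
  N₂: 6798 (inert)
  CO₂: 0 + 3(170.2) = 510.6
  H₂O: 0 + 3(170.2) = 510.6
Total out = 45.79 + 1041 + 6798 + 510.6 + 510.6 = 8906 kmol.

8910 kmol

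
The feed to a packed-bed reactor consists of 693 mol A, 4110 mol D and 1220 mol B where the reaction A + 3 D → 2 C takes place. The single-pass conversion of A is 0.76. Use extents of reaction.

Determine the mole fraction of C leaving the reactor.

0.212

A reacted = 0.76 × 693 = 526.7 mol; ν_A = −1, so ξ = 526.7/1 = 526.7 mol.
Outlet amounts (n = n₀ + ν ξ):
  A: 693 − 1(526.7) = 166.3
  D: 4110 − 3(526.7) = 2530
  C: 0 + 2(526.7) = 1053
  B: 1220 (inert)
Total out = 4970 mol; y_C = 1053 / 4970 = 0.212.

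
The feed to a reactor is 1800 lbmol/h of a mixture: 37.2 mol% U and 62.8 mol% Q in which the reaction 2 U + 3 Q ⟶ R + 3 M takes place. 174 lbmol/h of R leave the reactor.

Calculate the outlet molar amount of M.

For R: n = n₀ + 1ξ → 174 = 0 + 1ξ, giving ξ = 174 lbmol/h.
Outlet amounts (n = n₀ + ν ξ):
  U: 669.6 − 2(174) = 321.6
  Q: 1130 − 3(174) = 608.4
  R: 0 + 1(174) = 174
  M: 0 + 3(174) = 522

522 lbmol/h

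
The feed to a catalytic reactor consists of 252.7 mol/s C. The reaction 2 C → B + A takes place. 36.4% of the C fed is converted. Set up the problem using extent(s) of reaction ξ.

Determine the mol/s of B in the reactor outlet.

C reacted = 0.364 × 252.7 = 91.98 mol/s; ν_C = −2, so ξ = 91.98/2 = 45.99 mol/s.
Outlet amounts (n = n₀ + ν ξ):
  C: 252.7 − 2(45.99) = 160.7
  B: 0 + 1(45.99) = 45.99
  A: 0 + 1(45.99) = 45.99

46 mol/s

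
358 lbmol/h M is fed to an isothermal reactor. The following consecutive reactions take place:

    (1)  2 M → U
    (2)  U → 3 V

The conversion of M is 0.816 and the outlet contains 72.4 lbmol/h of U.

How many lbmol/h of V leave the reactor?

Conversion of M: M consumed = 2ξ₁ = 0.816 × 358 → ξ₁ = 146.1 lbmol/h.
U balance: n_U = 0 + 1ξ₁ − 1ξ₂ = 72.4 → ξ₂ = (1·146.1 − 72.4)/1 = 73.66 lbmol/h.
Outlet amounts (n = n₀ + Σ ν·ξ):
  M: 358 − 2(146.1) = 65.87
  U: 0 + 1(146.1) − 1(73.66) = 72.4
  V: 0 + 3(73.66) = 221

221 lbmol/h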